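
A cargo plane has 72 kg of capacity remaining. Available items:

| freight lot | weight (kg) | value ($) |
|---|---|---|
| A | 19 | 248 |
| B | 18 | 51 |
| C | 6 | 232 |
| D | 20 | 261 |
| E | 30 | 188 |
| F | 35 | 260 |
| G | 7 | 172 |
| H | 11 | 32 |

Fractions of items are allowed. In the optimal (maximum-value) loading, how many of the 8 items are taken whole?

4

Order: C (232/6=38.67) > G (172/7=24.57) > A (248/19=13.05) > D (261/20=13.05) > F (260/35=7.43) > E (188/30=6.27) > H (32/11=2.91) > B (51/18=2.83)
Fill: take C (6 @ 232) → take G (7 @ 172) → take A (19 @ 248) → take D (20 @ 261) → take 20/35 of F → 148.57; 72/72 used.
4 item(s) taken whole; one partial (take 20/35 of F).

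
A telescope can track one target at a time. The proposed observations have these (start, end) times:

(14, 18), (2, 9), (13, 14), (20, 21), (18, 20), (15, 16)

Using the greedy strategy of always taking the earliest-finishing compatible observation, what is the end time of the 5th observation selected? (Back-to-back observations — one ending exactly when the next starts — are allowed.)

21

Sorted by end: (2,9)  (13,14)  (15,16)  (14,18)  (18,20)  (20,21)
take (2,9); take (13,14); take (15,16); take (18,20); take (20,21).
Selected: (2,9) (13,14) (15,16) (18,20) (20,21)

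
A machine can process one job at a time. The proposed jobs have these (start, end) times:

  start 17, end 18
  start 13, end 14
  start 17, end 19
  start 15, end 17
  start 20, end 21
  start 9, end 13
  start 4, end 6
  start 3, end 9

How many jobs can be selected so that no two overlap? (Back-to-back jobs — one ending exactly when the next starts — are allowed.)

Sorted by end: (4,6)  (3,9)  (9,13)  (13,14)  (15,17)  (17,18)  (17,19)  (20,21)
take (4,6); take (9,13); take (13,14); take (15,17); take (17,18); skip (17,19); take (20,21).
Selected 6 jobs.

6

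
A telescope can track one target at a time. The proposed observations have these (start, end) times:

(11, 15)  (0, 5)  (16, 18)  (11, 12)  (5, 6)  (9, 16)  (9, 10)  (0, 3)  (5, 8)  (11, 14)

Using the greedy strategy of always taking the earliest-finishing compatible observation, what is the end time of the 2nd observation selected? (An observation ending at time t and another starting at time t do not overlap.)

Sort by end time and greedily take each interval whose start is ≥ the last chosen end.
By end time: (0,3), (0,5), (5,6), (5,8), (9,10), (11,12), (11,14), (11,15), (9,16), (16,18).
Pick (0,3); next start ≥ 3 → (5,6); next start ≥ 6 → (9,10); next start ≥ 10 → (11,12); next start ≥ 12 → (16,18).
Selected: (0,3) (5,6) (9,10) (11,12) (16,18)

6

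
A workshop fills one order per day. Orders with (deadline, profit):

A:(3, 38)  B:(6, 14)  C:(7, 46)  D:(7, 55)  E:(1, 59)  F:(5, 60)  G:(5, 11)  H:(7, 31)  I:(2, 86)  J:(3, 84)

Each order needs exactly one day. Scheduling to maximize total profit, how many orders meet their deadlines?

Sort by profit descending; place each in the latest free slot ≤ its deadline.
Profit order: I=86 J=84 F=60 E=59 D=55 C=46 A=38 H=31 B=14 G=11
Assign: I→slot 2, J→slot 3, F→slot 5, E→slot 1, D→slot 7, C→slot 6, A skipped, H→slot 4, B skipped, G skipped.
Slots: [1:E] [2:I] [3:J] [4:H] [5:F] [6:C] [7:D]
7 of 10 scheduled.

7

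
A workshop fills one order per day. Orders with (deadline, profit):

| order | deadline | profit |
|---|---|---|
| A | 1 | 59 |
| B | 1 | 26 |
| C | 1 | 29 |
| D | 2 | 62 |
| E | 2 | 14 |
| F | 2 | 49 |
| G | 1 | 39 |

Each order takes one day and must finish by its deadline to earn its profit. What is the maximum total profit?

By profit: D(d2,62), A(d1,59), F(d2,49), G(d1,39), C(d1,29), B(d1,26), E(d2,14)
D→slot 2; A→slot 1; F skipped; G skipped; C skipped; B skipped; E skipped.
Profit = 59 + 62 = 121

121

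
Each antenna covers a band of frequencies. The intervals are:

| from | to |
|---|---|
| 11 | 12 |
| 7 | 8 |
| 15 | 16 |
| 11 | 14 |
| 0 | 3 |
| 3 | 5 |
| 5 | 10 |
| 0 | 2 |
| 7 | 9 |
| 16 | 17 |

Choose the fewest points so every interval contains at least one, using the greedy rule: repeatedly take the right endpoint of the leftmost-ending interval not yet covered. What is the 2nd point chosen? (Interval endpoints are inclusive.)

Sorted: [0,2] [0,3] [3,5] [7,8] [7,9] [5,10] [11,12] [11,14] [15,16] [16,17]
{[0,2],[0,3]} hit by 2; {[3,5]} hit by 5; {[7,8],[7,9],[5,10]} hit by 8; {[11,12],[11,14]} hit by 12; {[15,16],[16,17]} hit by 16.
Points: 2, 5, 8, 12, 16 (5 total).

5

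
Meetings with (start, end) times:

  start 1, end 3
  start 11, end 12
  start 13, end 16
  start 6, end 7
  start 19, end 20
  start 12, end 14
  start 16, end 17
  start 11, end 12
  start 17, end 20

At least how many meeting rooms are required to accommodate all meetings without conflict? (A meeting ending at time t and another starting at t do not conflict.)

2

The answer is the maximum number of intervals overlapping at any instant.
Events (time:±→running): 1:+→1 3:-→0 6:+→1 7:-→0 11:+→1 11:+→2 … peak 2.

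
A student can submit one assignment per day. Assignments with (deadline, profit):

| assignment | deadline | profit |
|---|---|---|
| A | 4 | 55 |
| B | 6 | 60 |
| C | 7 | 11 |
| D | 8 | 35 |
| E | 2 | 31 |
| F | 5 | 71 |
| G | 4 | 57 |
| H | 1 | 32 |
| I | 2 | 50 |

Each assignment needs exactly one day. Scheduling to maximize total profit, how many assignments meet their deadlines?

Profit order: F=71 B=60 G=57 A=55 I=50 D=35 H=32 E=31 C=11
Assign: F→slot 5, B→slot 6, G→slot 4, A→slot 3, I→slot 2, D→slot 8, H→slot 1, E skipped, C→slot 7.
Slots: [1:H] [2:I] [3:A] [4:G] [5:F] [6:B] [7:C] [8:D]
8 of 9 scheduled.

8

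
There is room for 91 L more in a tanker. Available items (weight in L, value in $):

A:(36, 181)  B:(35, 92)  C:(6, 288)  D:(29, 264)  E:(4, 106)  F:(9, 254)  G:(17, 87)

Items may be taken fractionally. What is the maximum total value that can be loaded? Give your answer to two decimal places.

Greedy by value/weight ratio, highest first.
Order: C (288/6=48.00) > F (254/9=28.22) > E (106/4=26.50) > D (264/29=9.10) > G (87/17=5.12) > A (181/36=5.03) > B (92/35=2.63)
Fill: take C (6 @ 288) → take F (9 @ 254) → take E (4 @ 106) → take D (29 @ 264) → take G (17 @ 87) → take 26/36 of A → 130.72; 91/91 used.
Total value = 1129.72

1129.72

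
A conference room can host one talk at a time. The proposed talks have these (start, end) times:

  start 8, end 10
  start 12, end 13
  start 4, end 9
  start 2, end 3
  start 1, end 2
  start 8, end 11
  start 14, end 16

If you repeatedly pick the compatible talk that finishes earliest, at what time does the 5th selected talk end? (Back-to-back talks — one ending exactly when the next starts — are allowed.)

Order by finish time; keep every interval that doesn't clash with the previous kept one.
Sorted by end: (1,2)  (2,3)  (4,9)  (8,10)  (8,11)  (12,13)  (14,16)
take (1,2); take (2,3); take (4,9); skip (8,10); take (12,13); take (14,16).
Selected: (1,2) (2,3) (4,9) (12,13) (14,16)

16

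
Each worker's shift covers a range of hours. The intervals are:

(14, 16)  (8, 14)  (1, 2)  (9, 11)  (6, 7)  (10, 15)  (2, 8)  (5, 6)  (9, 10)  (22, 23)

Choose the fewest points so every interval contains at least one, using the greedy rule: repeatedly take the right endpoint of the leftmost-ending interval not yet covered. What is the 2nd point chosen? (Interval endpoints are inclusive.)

Sort by right endpoint; whenever an interval is uncovered, place a point at its right end.
Sorted: [1,2] [5,6] [6,7] [2,8] [9,10] [9,11] [8,14] [10,15] [14,16] [22,23]
{[1,2]} hit by 2; {[5,6],[6,7],[2,8]} hit by 6; {[9,10],[9,11],[8,14],[10,15]} hit by 10; {[14,16]} hit by 16; {[22,23]} hit by 23.
Points: 2, 6, 10, 16, 23 (5 total).

6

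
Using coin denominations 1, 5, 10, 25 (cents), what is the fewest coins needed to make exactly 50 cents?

Greedy: take as many of the largest coin as possible, then repeat with the remainder.
50 = 2×25
Total coins = 2 = 2

2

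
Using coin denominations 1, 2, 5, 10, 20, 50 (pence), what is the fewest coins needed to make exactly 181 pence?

6

181 = 3×50 + 1×20 + 1×10 + 1×1
Total coins = 3 + 1 + 1 + 1 = 6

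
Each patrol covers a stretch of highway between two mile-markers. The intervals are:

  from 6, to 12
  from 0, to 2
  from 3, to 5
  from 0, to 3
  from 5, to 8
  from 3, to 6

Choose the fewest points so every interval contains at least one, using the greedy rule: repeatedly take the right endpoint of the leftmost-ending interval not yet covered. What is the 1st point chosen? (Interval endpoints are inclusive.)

Process intervals by earliest right end; each time one isn't hit yet, stab at its right endpoint.
By right end: [0,2]  [0,3]  [3,5]  [3,6]  [5,8]  [6,12]
[0,2] uncovered → point at 2; [3,5] uncovered → point at 5; [6,12] uncovered → point at 12.
Points: 2, 5, 12 (3 total).

2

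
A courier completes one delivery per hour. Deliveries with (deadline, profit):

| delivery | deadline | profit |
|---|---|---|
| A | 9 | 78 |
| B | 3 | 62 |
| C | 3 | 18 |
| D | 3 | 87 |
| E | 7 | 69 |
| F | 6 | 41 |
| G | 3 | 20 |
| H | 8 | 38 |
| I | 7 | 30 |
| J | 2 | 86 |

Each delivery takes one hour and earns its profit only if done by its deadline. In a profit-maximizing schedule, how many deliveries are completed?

8

Take jobs in profit order; each goes to the latest open slot no later than its deadline.
Profit order: D=87 J=86 A=78 E=69 B=62 F=41 H=38 I=30 G=20 C=18
Assign: D→slot 3, J→slot 2, A→slot 9, E→slot 7, B→slot 1, F→slot 6, H→slot 8, I→slot 5, G skipped, C skipped.
Slots: [1:B] [2:J] [3:D] [5:I] [6:F] [7:E] [8:H] [9:A]
8 of 10 scheduled.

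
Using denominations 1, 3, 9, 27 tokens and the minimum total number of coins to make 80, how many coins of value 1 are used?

2

Greedy: take as many of the largest coin as possible, then repeat with the remainder.
80 − 2×27→26 − 2×9→8 − 2×3→2 − 2×1→0
Count of 1: 2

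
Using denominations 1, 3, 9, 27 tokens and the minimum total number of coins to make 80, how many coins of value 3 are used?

Greedy: take as many of the largest coin as possible, then repeat with the remainder.
80 − 2×27→26 − 2×9→8 − 2×3→2 − 2×1→0
Count of 3: 2

2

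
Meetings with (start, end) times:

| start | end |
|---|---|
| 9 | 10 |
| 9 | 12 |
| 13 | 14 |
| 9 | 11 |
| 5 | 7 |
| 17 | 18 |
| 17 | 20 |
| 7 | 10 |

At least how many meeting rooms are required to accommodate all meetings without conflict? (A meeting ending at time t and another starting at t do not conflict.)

4

The answer is the maximum number of intervals overlapping at any instant.
starts: [5, 7, 9, 9, 9, 13, 17, 17]
ends:   [7, 10, 10, 11, 12, 14, 18, 20]
s5→1 e7→0 s7→1 s9→2 s9→3 s9→4  — peak 4.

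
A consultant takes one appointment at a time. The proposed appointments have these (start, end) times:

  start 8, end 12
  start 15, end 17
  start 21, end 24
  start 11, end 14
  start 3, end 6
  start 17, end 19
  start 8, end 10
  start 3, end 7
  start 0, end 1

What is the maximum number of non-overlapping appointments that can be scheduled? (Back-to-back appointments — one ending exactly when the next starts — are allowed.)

7

By end time: (0,1), (3,6), (3,7), (8,10), (8,12), (11,14), (15,17), (17,19), (21,24).
Pick (0,1); next start ≥ 1 → (3,6); next start ≥ 6 → (8,10); next start ≥ 10 → (11,14); next start ≥ 14 → (15,17); next start ≥ 17 → (17,19); next start ≥ 19 → (21,24).
Selected 7 appointments.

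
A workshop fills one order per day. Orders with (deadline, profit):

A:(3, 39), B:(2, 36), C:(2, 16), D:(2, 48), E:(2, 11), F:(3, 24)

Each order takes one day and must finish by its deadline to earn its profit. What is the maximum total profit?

123

Sort by profit descending; place each in the latest free slot ≤ its deadline.
Profit order: D=48 A=39 B=36 F=24 C=16 E=11
Assign: D→slot 2, A→slot 3, B→slot 1, F skipped, C skipped, E skipped.
Slots: [1:B] [2:D] [3:A]
Profit = 36 + 48 + 39 = 123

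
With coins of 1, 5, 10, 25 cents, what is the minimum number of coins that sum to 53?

5

Greedy: take as many of the largest coin as possible, then repeat with the remainder.
53 − 2×25→3 − 3×1→0
Total coins = 2 + 3 = 5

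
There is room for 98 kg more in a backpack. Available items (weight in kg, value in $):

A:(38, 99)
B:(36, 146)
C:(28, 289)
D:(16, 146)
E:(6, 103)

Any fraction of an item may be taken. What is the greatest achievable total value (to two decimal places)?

Order: E (103/6=17.17) > C (289/28=10.32) > D (146/16=9.12) > B (146/36=4.06) > A (99/38=2.61)
Fill: take E (6 @ 103) → take C (28 @ 289) → take D (16 @ 146) → take B (36 @ 146) → take 12/38 of A → 31.26; 98/98 used.
Total value = 715.26

715.26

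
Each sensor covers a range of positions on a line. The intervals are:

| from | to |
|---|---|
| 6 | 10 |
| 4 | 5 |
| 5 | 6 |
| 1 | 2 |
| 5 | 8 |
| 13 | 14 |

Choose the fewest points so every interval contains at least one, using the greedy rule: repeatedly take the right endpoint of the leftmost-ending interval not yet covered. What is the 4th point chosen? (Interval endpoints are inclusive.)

By right end: [1,2]  [4,5]  [5,6]  [5,8]  [6,10]  [13,14]
[1,2] uncovered → point at 2; [4,5] uncovered → point at 5; [6,10] uncovered → point at 10; [13,14] uncovered → point at 14.
Points: 2, 5, 10, 14 (4 total).

14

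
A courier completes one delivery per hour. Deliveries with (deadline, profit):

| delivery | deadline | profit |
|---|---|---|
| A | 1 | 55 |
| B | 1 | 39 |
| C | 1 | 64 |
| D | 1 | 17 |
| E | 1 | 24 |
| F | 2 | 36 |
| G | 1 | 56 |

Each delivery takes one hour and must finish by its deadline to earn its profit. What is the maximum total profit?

100

Sort by profit descending; place each in the latest free slot ≤ its deadline.
Profit order: C=64 G=56 A=55 B=39 F=36 E=24 D=17
Assign: C→slot 1, G skipped, A skipped, B skipped, F→slot 2, E skipped, D skipped.
Slots: [1:C] [2:F]
Profit = 64 + 36 = 100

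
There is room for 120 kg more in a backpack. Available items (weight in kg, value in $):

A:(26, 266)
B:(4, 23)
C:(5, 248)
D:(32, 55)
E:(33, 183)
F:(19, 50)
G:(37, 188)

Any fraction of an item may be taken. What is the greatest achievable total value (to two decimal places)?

Sort by value per unit weight and fill in that order.
Ratios (sorted): C 49.60, A 10.23, B 5.75, E 5.55, G 5.08, F 2.63, D 1.72
take C (5 @ 248); take A (26 @ 266); take B (4 @ 23); take E (33 @ 183); take G (37 @ 188); take 15/19 of F → 39.47. Capacity used 120/120.
Total value = 947.47

947.47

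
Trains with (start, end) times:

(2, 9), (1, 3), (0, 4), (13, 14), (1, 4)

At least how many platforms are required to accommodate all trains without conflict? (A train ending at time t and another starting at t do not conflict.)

Count concurrent intervals with a sweep; the peak is the room count.
Events (time:±→running): 0:+→1 1:+→2 1:+→3 2:+→4 … peak 4.

4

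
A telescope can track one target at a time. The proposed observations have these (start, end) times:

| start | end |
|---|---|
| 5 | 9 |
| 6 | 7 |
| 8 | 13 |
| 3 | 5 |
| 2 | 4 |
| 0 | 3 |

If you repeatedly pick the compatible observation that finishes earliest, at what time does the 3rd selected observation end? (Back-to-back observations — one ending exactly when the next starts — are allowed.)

Order by finish time; keep every interval that doesn't clash with the previous kept one.
By end time: (0,3), (2,4), (3,5), (6,7), (5,9), (8,13).
Pick (0,3); next start ≥ 3 → (3,5); next start ≥ 5 → (6,7); next start ≥ 7 → (8,13).
Selected: (0,3) (3,5) (6,7) (8,13)

7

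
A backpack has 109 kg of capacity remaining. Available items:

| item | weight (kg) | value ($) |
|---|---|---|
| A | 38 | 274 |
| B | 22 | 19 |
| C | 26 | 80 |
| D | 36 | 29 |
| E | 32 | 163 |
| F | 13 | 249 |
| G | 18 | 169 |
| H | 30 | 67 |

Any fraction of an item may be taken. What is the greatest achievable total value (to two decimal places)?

Ratios (sorted): F 19.15, G 9.39, A 7.21, E 5.09, C 3.08, H 2.23, B 0.86, D 0.81
take F (13 @ 249); take G (18 @ 169); take A (38 @ 274); take E (32 @ 163); take 8/26 of C → 24.62. Capacity used 109/109.
Total value = 879.62

879.62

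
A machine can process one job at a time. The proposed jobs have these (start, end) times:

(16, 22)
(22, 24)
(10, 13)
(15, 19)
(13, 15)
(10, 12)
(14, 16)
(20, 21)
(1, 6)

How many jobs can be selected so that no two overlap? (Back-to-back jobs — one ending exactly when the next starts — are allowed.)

6

Sort by end time and greedily take each interval whose start is ≥ the last chosen end.
Sorted by end: (1,6)  (10,12)  (10,13)  (13,15)  (14,16)  (15,19)  (20,21)  (16,22)  (22,24)
take (1,6); take (10,12); take (13,15); take (15,19); take (20,21); take (22,24).
Selected 6 jobs.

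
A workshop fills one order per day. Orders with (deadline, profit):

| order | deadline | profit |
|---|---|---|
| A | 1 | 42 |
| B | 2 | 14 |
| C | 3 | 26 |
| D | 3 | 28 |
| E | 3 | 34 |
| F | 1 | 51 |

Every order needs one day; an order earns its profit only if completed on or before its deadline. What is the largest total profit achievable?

113

Take jobs in profit order; each goes to the latest open slot no later than its deadline.
By profit: F(d1,51), A(d1,42), E(d3,34), D(d3,28), C(d3,26), B(d2,14)
F→slot 1; A skipped; E→slot 3; D→slot 2; C skipped; B skipped.
Profit = 51 + 28 + 34 = 113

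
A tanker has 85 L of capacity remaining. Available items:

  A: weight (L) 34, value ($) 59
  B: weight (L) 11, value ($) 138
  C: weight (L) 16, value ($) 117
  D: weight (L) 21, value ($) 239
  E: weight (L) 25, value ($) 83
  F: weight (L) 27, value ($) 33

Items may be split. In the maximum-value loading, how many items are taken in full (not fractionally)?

4

Greedy by value/weight ratio, highest first.
Order: B (138/11=12.55) > D (239/21=11.38) > C (117/16=7.31) > E (83/25=3.32) > A (59/34=1.74) > F (33/27=1.22)
Fill: take B (11 @ 138) → take D (21 @ 239) → take C (16 @ 117) → take E (25 @ 83) → take 12/34 of A → 20.82; 85/85 used.
4 item(s) taken whole; one partial (take 12/34 of A).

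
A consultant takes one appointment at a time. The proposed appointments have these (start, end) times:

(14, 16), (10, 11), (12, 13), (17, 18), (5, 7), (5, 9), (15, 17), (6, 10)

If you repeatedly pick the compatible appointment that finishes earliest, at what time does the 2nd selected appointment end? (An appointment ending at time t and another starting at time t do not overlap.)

By end time: (5,7), (5,9), (6,10), (10,11), (12,13), (14,16), (15,17), (17,18).
Pick (5,7); next start ≥ 7 → (10,11); next start ≥ 11 → (12,13); next start ≥ 13 → (14,16); next start ≥ 16 → (17,18).
Selected: (5,7) (10,11) (12,13) (14,16) (17,18)

11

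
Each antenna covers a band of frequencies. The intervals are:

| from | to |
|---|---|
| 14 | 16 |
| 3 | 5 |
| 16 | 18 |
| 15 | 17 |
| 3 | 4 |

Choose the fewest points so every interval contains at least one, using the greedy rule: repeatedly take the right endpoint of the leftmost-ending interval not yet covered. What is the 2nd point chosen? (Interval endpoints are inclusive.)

16

Sort by right endpoint; whenever an interval is uncovered, place a point at its right end.
By right end: [3,4]  [3,5]  [14,16]  [15,17]  [16,18]
[3,4] uncovered → point at 4; [14,16] uncovered → point at 16.
Points: 4, 16 (2 total).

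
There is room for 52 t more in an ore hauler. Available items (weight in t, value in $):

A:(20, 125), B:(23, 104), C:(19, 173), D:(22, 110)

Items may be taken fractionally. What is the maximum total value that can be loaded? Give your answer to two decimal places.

363.00

Order: C (173/19=9.11) > A (125/20=6.25) > D (110/22=5.00) > B (104/23=4.52)
Fill: take C (19 @ 173) → take A (20 @ 125) → take 13/22 of D → 65.00; 52/52 used.
Total value = 363.00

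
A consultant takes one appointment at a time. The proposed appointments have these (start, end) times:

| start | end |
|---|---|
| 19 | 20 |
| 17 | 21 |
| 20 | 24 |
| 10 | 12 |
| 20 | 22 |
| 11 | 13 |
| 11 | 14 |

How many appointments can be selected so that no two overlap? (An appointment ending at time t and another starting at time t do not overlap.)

3

Sorted by end: (10,12)  (11,13)  (11,14)  (19,20)  (17,21)  (20,22)  (20,24)
take (10,12); skip (11,13); skip (11,14); take (19,20); skip (17,21); take (20,22).
Selected 3 appointments.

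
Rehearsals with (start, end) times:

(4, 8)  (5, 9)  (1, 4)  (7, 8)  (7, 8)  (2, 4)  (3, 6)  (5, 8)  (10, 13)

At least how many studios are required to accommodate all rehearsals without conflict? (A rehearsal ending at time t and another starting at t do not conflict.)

5

The answer is the maximum number of intervals overlapping at any instant.
starts: [1, 2, 3, 4, 5, 5, 7, 7, 10]
ends:   [4, 4, 6, 8, 8, 8, 8, 9, 13]
s1→1 s2→2 s3→3 e4→2 e4→1 s4→2 s5→3 s5→4 e6→3 s7→4 s7→5  — peak 5.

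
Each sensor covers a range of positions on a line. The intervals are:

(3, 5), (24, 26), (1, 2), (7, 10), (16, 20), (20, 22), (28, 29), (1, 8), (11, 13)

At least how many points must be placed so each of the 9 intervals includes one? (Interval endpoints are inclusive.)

Sort by right endpoint; whenever an interval is uncovered, place a point at its right end.
Sorted: [1,2] [3,5] [1,8] [7,10] [11,13] [16,20] [20,22] [24,26] [28,29]
{[1,2]} hit by 2; {[3,5],[1,8]} hit by 5; {[7,10]} hit by 10; {[11,13]} hit by 13; {[16,20],[20,22]} hit by 20; {[24,26]} hit by 26; {[28,29]} hit by 29.
Points: 2, 5, 10, 13, 20, 26, 29 (7 total).

7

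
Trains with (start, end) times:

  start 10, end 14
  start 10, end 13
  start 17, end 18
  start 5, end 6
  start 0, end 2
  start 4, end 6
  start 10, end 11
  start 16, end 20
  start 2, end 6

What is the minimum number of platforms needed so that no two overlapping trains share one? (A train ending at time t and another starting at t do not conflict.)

The answer is the maximum number of intervals overlapping at any instant.
Events (time:±→running): 0:+→1 2:-→0 2:+→1 4:+→2 5:+→3 … peak 3.

3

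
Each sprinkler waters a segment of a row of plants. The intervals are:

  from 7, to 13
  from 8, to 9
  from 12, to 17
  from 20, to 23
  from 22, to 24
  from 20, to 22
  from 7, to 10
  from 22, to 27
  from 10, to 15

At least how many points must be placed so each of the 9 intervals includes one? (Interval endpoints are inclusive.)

3

Process intervals by earliest right end; each time one isn't hit yet, stab at its right endpoint.
Sorted: [8,9] [7,10] [7,13] [10,15] [12,17] [20,22] [20,23] [22,24] [22,27]
{[8,9],[7,10],[7,13]} hit by 9; {[10,15],[12,17]} hit by 15; {[20,22],[20,23],[22,24],[22,27]} hit by 22.
Points: 9, 15, 22 (3 total).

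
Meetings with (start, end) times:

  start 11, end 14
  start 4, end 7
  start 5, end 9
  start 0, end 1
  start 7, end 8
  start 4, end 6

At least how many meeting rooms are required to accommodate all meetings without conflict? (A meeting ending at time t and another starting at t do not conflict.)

starts: [0, 4, 4, 5, 7, 11]
ends:   [1, 6, 7, 8, 9, 14]
s0→1 e1→0 s4→1 s4→2 s5→3  — peak 3.

3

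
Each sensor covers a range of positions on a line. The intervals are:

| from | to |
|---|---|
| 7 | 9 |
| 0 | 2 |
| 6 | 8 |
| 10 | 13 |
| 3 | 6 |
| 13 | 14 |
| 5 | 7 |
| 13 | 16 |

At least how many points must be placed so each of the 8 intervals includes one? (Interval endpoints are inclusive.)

4

Sorted: [0,2] [3,6] [5,7] [6,8] [7,9] [10,13] [13,14] [13,16]
{[0,2]} hit by 2; {[3,6],[5,7],[6,8]} hit by 6; {[7,9]} hit by 9; {[10,13],[13,14],[13,16]} hit by 13.
Points: 2, 6, 9, 13 (4 total).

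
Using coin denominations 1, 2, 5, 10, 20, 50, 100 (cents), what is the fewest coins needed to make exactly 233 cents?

233 = 2×100 + 1×20 + 1×10 + 1×2 + 1×1
Total coins = 2 + 1 + 1 + 1 + 1 = 6

6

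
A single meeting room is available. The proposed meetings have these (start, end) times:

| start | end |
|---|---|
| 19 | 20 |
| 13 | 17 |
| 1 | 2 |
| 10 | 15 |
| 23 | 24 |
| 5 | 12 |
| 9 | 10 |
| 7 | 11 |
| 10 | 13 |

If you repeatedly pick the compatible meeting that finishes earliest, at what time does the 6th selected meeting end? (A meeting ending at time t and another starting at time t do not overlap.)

24

Order by finish time; keep every interval that doesn't clash with the previous kept one.
By end time: (1,2), (9,10), (7,11), (5,12), (10,13), (10,15), (13,17), (19,20), (23,24).
Pick (1,2); next start ≥ 2 → (9,10); next start ≥ 10 → (10,13); next start ≥ 13 → (13,17); next start ≥ 17 → (19,20); next start ≥ 20 → (23,24).
Selected: (1,2) (9,10) (10,13) (13,17) (19,20) (23,24)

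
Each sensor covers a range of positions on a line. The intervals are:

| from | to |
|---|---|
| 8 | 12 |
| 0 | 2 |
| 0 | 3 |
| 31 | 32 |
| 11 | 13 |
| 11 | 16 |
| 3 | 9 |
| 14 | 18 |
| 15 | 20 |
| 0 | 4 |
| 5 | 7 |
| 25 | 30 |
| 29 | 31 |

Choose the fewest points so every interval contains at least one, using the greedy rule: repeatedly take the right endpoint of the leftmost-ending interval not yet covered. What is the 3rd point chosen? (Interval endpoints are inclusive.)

Sort by right endpoint; whenever an interval is uncovered, place a point at its right end.
By right end: [0,2]  [0,3]  [0,4]  [5,7]  [3,9]  [8,12]  [11,13]  [11,16]  [14,18]  [15,20]  [25,30]  [29,31]  [31,32]
[0,2] uncovered → point at 2; [5,7] uncovered → point at 7; [8,12] uncovered → point at 12; [14,18] uncovered → point at 18; [25,30] uncovered → point at 30; [31,32] uncovered → point at 32.
Points: 2, 7, 12, 18, 30, 32 (6 total).

12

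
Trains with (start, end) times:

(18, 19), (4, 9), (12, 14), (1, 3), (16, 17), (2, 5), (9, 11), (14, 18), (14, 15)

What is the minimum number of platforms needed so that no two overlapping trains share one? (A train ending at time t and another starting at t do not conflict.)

Count concurrent intervals with a sweep; the peak is the room count.
Events (time:±→running): 1:+→1 2:+→2 … peak 2.

2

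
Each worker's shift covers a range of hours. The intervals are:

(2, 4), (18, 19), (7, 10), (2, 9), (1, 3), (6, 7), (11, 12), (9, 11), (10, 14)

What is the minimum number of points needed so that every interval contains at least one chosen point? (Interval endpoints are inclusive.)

4

Process intervals by earliest right end; each time one isn't hit yet, stab at its right endpoint.
By right end: [1,3]  [2,4]  [6,7]  [2,9]  [7,10]  [9,11]  [11,12]  [10,14]  [18,19]
[1,3] uncovered → point at 3; [6,7] uncovered → point at 7; [9,11] uncovered → point at 11; [18,19] uncovered → point at 19.
Points: 3, 7, 11, 19 (4 total).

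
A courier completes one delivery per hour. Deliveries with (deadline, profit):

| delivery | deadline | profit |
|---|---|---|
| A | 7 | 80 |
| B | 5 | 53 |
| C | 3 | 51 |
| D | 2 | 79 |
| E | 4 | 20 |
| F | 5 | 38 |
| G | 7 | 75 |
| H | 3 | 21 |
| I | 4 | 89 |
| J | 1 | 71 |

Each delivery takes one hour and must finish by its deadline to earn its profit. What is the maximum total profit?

Sort by profit descending; place each in the latest free slot ≤ its deadline.
By profit: I(d4,89), A(d7,80), D(d2,79), G(d7,75), J(d1,71), B(d5,53), C(d3,51), F(d5,38), H(d3,21), E(d4,20)
I→slot 4; A→slot 7; D→slot 2; G→slot 6; J→slot 1; B→slot 5; C→slot 3; F skipped; H skipped; E skipped.
Profit = 71 + 79 + 51 + 89 + 53 + 75 + 80 = 498

498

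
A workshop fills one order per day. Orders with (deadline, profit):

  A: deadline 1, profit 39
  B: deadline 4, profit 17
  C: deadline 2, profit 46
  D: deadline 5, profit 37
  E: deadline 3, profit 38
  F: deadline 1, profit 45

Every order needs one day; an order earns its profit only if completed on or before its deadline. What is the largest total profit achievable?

183

Profit order: C=46 F=45 A=39 E=38 D=37 B=17
Assign: C→slot 2, F→slot 1, A skipped, E→slot 3, D→slot 5, B→slot 4.
Slots: [1:F] [2:C] [3:E] [4:B] [5:D]
Profit = 45 + 46 + 38 + 17 + 37 = 183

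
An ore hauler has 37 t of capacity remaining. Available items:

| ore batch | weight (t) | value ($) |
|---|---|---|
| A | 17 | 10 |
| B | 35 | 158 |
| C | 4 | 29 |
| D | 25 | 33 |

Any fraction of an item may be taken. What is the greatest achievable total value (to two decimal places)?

177.97

Sort by value per unit weight and fill in that order.
Ratios (sorted): C 7.25, B 4.51, D 1.32, A 0.59
take C (4 @ 29); take 33/35 of B → 148.97. Capacity used 37/37.
Total value = 177.97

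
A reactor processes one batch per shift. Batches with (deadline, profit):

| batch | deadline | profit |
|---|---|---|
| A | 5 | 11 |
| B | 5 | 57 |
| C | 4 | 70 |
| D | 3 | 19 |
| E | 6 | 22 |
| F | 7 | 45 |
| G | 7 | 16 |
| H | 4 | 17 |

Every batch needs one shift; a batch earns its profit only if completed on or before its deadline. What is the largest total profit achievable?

Profit order: C=70 B=57 F=45 E=22 D=19 H=17 G=16 A=11
Assign: C→slot 4, B→slot 5, F→slot 7, E→slot 6, D→slot 3, H→slot 2, G→slot 1, A skipped.
Slots: [1:G] [2:H] [3:D] [4:C] [5:B] [6:E] [7:F]
Profit = 16 + 17 + 19 + 70 + 57 + 22 + 45 = 246

246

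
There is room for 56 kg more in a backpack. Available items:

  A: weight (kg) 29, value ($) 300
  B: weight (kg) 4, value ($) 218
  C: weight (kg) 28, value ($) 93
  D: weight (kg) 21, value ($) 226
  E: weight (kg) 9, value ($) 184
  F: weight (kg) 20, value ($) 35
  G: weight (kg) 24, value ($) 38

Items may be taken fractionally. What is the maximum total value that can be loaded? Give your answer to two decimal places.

855.59

Sort by value per unit weight and fill in that order.
Order: B (218/4=54.50) > E (184/9=20.44) > D (226/21=10.76) > A (300/29=10.34) > C (93/28=3.32) > F (35/20=1.75) > G (38/24=1.58)
Fill: take B (4 @ 218) → take E (9 @ 184) → take D (21 @ 226) → take 22/29 of A → 227.59; 56/56 used.
Total value = 855.59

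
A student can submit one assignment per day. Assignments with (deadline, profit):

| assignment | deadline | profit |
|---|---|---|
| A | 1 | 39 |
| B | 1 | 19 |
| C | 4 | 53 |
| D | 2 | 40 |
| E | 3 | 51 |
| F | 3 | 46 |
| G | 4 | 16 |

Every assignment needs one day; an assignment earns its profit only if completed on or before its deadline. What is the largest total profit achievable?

Profit order: C=53 E=51 F=46 D=40 A=39 B=19 G=16
Assign: C→slot 4, E→slot 3, F→slot 2, D→slot 1, A skipped, B skipped, G skipped.
Slots: [1:D] [2:F] [3:E] [4:C]
Profit = 40 + 46 + 51 + 53 = 190

190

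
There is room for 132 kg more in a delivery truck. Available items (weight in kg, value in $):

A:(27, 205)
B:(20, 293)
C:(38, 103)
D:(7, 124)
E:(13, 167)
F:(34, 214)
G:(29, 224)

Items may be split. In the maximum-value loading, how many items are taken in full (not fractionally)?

6

Greedy by value/weight ratio, highest first.
Ratios (sorted): D 17.71, B 14.65, E 12.85, G 7.72, A 7.59, F 6.29, C 2.71
take D (7 @ 124); take B (20 @ 293); take E (13 @ 167); take G (29 @ 224); take A (27 @ 205); take F (34 @ 214); take 2/38 of C → 5.42. Capacity used 132/132.
6 item(s) taken whole; one partial (take 2/38 of C).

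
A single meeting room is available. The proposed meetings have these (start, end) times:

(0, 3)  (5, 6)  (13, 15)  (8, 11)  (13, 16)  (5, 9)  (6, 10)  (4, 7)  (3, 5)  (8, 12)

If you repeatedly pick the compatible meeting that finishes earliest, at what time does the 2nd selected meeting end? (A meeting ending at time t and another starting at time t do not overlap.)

5

Greedy by earliest finish: after sorting by end time, pick each interval compatible with the last pick.
Sorted by end: (0,3)  (3,5)  (5,6)  (4,7)  (5,9)  (6,10)  (8,11)  (8,12)  (13,15)  (13,16)
take (0,3); take (3,5); take (5,6); skip (5,9); take (6,10); take (13,15).
Selected: (0,3) (3,5) (5,6) (6,10) (13,15)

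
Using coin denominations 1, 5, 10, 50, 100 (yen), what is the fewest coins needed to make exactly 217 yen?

6

Greedy: take as many of the largest coin as possible, then repeat with the remainder.
217 = 2×100 + 1×10 + 1×5 + 2×1
Total coins = 2 + 1 + 1 + 2 = 6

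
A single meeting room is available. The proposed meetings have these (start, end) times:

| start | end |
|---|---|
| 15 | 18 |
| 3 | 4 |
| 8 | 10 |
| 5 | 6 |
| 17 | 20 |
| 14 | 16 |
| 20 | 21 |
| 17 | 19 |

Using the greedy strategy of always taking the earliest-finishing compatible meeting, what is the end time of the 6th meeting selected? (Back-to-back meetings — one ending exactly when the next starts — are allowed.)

Sort by end time and greedily take each interval whose start is ≥ the last chosen end.
By end time: (3,4), (5,6), (8,10), (14,16), (15,18), (17,19), (17,20), (20,21).
Pick (3,4); next start ≥ 4 → (5,6); next start ≥ 6 → (8,10); next start ≥ 10 → (14,16); next start ≥ 16 → (17,19); next start ≥ 19 → (20,21).
Selected: (3,4) (5,6) (8,10) (14,16) (17,19) (20,21)

21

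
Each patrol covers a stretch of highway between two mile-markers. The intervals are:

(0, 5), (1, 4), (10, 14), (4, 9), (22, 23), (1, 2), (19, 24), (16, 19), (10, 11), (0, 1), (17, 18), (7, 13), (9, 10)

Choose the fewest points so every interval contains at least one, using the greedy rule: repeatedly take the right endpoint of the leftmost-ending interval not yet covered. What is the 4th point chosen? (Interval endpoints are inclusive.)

18

Process intervals by earliest right end; each time one isn't hit yet, stab at its right endpoint.
Sorted: [0,1] [1,2] [1,4] [0,5] [4,9] [9,10] [10,11] [7,13] [10,14] [17,18] [16,19] [22,23] [19,24]
{[0,1],[1,2],[1,4],[0,5]} hit by 1; {[4,9],[9,10]} hit by 9; {[10,11],[7,13],[10,14]} hit by 11; {[17,18],[16,19]} hit by 18; {[22,23],[19,24]} hit by 23.
Points: 1, 9, 11, 18, 23 (5 total).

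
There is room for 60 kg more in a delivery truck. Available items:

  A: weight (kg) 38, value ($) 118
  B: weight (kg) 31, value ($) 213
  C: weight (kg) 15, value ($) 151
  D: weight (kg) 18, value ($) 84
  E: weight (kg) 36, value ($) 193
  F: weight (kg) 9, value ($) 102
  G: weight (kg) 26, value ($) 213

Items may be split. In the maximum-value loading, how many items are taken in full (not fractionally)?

3

Greedy by value/weight ratio, highest first.
Ratios (sorted): F 11.33, C 10.07, G 8.19, B 6.87, E 5.36, D 4.67, A 3.11
take F (9 @ 102); take C (15 @ 151); take G (26 @ 213); take 10/31 of B → 68.71. Capacity used 60/60.
3 item(s) taken whole; one partial (take 10/31 of B).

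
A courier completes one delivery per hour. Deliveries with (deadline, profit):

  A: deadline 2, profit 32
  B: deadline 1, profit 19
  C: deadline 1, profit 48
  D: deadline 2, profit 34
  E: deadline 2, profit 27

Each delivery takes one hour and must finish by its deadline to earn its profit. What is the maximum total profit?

Sort by profit descending; place each in the latest free slot ≤ its deadline.
Profit order: C=48 D=34 A=32 E=27 B=19
Assign: C→slot 1, D→slot 2, A skipped, E skipped, B skipped.
Slots: [1:C] [2:D]
Profit = 48 + 34 = 82

82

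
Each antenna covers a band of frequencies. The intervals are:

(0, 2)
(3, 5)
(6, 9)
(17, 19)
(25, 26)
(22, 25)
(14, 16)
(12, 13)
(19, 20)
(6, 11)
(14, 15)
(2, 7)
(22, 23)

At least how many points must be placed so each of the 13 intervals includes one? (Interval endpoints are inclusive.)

Sort by right endpoint; whenever an interval is uncovered, place a point at its right end.
By right end: [0,2]  [3,5]  [2,7]  [6,9]  [6,11]  [12,13]  [14,15]  [14,16]  [17,19]  [19,20]  [22,23]  [22,25]  [25,26]
[0,2] uncovered → point at 2; [3,5] uncovered → point at 5; [6,9] uncovered → point at 9; [12,13] uncovered → point at 13; [14,15] uncovered → point at 15; [17,19] uncovered → point at 19; [22,23] uncovered → point at 23; [25,26] uncovered → point at 26.
Points: 2, 5, 9, 13, 15, 19, 23, 26 (8 total).

8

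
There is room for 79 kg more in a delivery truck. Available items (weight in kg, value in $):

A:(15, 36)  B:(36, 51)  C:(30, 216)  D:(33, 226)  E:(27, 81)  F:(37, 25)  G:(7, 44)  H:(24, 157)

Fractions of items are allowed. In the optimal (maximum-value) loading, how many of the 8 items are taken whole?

Sort by value per unit weight and fill in that order.
Ratios (sorted): C 7.20, D 6.85, H 6.54, G 6.29, E 3.00, A 2.40, B 1.42, F 0.68
take C (30 @ 216); take D (33 @ 226); take 16/24 of H → 104.67. Capacity used 79/79.
2 item(s) taken whole; one partial (take 16/24 of H).

2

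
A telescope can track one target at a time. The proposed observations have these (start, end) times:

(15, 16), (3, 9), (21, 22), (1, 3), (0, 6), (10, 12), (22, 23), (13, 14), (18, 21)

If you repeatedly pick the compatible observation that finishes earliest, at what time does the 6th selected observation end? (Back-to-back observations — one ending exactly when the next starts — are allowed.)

Order by finish time; keep every interval that doesn't clash with the previous kept one.
Sorted by end: (1,3)  (0,6)  (3,9)  (10,12)  (13,14)  (15,16)  (18,21)  (21,22)  (22,23)
take (1,3); take (3,9); take (10,12); take (13,14); take (15,16); take (18,21); take (21,22); take (22,23).
Selected: (1,3) (3,9) (10,12) (13,14) (15,16) (18,21) (21,22) (22,23)

21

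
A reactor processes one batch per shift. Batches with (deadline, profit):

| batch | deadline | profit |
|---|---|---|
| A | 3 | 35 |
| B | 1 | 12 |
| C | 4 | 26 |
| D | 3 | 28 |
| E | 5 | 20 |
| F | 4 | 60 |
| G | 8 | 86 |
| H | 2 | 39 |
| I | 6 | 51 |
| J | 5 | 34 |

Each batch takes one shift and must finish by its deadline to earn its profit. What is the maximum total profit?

333

Profit order: G=86 F=60 I=51 H=39 A=35 J=34 D=28 C=26 E=20 B=12
Assign: G→slot 8, F→slot 4, I→slot 6, H→slot 2, A→slot 3, J→slot 5, D→slot 1, C skipped, E skipped, B skipped.
Slots: [1:D] [2:H] [3:A] [4:F] [5:J] [6:I] [8:G]
Profit = 28 + 39 + 35 + 60 + 34 + 51 + 86 = 333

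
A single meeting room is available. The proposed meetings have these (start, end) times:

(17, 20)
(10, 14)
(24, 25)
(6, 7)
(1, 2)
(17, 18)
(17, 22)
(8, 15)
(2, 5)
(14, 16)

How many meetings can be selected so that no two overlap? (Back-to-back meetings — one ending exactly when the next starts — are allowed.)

Sorted by end: (1,2)  (2,5)  (6,7)  (10,14)  (8,15)  (14,16)  (17,18)  (17,20)  (17,22)  (24,25)
take (1,2); take (2,5); take (6,7); take (10,14); take (14,16); take (17,18); take (24,25).
Selected 7 meetings.

7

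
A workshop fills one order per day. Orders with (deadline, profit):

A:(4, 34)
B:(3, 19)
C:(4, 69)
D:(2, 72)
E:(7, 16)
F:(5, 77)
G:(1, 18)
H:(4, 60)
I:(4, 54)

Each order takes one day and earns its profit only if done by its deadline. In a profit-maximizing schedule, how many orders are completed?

Profit order: F=77 D=72 C=69 H=60 I=54 A=34 B=19 G=18 E=16
Assign: F→slot 5, D→slot 2, C→slot 4, H→slot 3, I→slot 1, A skipped, B skipped, G skipped, E→slot 7.
Slots: [1:I] [2:D] [3:H] [4:C] [5:F] [7:E]
6 of 9 scheduled.

6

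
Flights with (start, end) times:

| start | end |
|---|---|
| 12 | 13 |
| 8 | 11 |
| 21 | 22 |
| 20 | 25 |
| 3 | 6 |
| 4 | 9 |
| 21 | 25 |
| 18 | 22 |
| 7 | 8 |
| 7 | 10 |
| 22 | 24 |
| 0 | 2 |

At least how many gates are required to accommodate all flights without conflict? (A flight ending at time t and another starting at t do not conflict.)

Count concurrent intervals with a sweep; the peak is the room count.
starts: [0, 3, 4, 7, 7, 8, 12, 18, 20, 21, 21, 22]
ends:   [2, 6, 8, 9, 10, 11, 13, 22, 22, 24, 25, 25]
s0→1 e2→0 s3→1 s4→2 e6→1 s7→2 s7→3 e8→2 s8→3 e9→2 e10→1 e11→0 s12→1 e13→0 s18→1 s20→2 s21→3 s21→4  — peak 4.

4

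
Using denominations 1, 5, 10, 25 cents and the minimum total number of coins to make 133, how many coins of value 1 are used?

3

Use the largest denomination that fits, subtract, and repeat.
133 = 5×25 + 1×5 + 3×1
Count of 1: 3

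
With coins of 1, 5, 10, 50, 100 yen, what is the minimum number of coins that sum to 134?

8

134 − 1×100→34 − 3×10→4 − 4×1→0
Total coins = 1 + 3 + 4 = 8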